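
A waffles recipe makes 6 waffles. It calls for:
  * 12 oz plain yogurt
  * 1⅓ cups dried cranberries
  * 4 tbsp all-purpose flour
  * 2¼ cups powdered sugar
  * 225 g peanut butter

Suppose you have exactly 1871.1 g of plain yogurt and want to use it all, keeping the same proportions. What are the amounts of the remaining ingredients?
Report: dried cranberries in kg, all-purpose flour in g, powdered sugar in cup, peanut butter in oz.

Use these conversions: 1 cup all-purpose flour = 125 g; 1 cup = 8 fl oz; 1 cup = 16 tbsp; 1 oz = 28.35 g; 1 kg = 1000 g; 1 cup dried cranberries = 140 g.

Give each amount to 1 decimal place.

The original recipe has 340.2 g of plain yogurt, so the scaling factor is 1871.1 ÷ 340.2 = 11/2 = 5.5.
dried cranberries: 4/3 cup × 11/2 × 140 g/cup ÷ 1000 g/kg ≈ 1.0 kg
all-purpose flour: 4 tbsp × 11/2 ÷ 16 tbsp/cup × 125 g/cup ≈ 171.9 g
powdered sugar: 2.25 cup × 11/2 ≈ 12.4 cup
peanut butter: 225 g × 11/2 ÷ 28.35 g/oz ≈ 43.7 oz

dried cranberries: 1.0 kg; all-purpose flour: 171.9 g; powdered sugar: 12.4 cup; peanut butter: 43.7 oz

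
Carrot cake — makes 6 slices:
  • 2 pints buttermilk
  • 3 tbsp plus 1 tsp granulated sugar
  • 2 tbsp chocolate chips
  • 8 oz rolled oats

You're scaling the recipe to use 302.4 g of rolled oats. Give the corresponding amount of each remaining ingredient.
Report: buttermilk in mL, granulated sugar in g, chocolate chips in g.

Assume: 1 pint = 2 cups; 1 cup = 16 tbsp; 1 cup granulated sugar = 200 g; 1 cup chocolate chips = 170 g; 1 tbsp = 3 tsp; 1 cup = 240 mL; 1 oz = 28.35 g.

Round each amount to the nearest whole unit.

The original recipe has 226.8 g of rolled oats, so the scaling factor is 302.4 ÷ 226.8 = 4/3.
buttermilk: 2 pint × 4/3 × 2 cup/pint × 240 mL/cup = 1280 mL
granulated sugar: (3 tbsp + 1 tsp = 10/3 tbsp) × 4/3 ÷ 16 tbsp/cup × 200 g/cup ≈ 56 g
chocolate chips: 2 tbsp × 4/3 ÷ 16 tbsp/cup × 170 g/cup ≈ 28 g

buttermilk: 1280 mL; granulated sugar: 56 g; chocolate chips: 28 g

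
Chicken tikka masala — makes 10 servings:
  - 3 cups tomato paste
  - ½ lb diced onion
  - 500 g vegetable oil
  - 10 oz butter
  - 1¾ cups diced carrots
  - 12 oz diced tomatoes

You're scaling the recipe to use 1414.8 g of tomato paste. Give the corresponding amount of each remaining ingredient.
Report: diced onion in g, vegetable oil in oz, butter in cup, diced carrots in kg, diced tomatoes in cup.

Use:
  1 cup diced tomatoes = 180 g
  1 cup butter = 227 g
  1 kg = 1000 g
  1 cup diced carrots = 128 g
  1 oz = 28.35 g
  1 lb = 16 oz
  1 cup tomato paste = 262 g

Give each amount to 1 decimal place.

diced onion: 408.2 g; vegetable oil: 31.7 oz; butter: 2.2 cup; diced carrots: 0.4 kg; diced tomatoes: 3.4 cup

The original recipe has 786 g of tomato paste, so the scaling factor is 1414.8 ÷ 786 = 9/5 = 1.8.
diced onion: 0.5 lb × 9/5 × 16 oz/lb × 28.35 g/oz ≈ 408.2 g
vegetable oil: 500 g × 9/5 ÷ 28.35 g/oz ≈ 31.7 oz
butter: 10 oz × 9/5 × 28.35 g/oz ÷ 227 g/cup ≈ 2.2 cup
diced carrots: 1.75 cup × 9/5 × 128 g/cup ÷ 1000 g/kg ≈ 0.4 kg
diced tomatoes: 12 oz × 9/5 × 28.35 g/oz ÷ 180 g/cup ≈ 3.4 cup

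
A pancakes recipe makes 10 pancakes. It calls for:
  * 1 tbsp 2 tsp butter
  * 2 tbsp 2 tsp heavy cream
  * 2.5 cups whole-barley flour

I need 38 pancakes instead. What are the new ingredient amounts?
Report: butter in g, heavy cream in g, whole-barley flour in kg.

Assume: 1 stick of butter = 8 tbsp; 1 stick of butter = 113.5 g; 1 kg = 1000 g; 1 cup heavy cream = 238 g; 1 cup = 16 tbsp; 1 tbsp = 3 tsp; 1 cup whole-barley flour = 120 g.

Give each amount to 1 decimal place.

butter: 89.9 g; heavy cream: 150.7 g; whole-barley flour: 1.1 kg

Scaling factor: 38/10 = 19/5 = 3.8.
butter: (1 tbsp + 2 tsp = 5/3 tbsp) × 19/5 ÷ 8 tbsp/stick × 113.5 g/stick ≈ 89.9 g
heavy cream: (2 tbsp + 2 tsp = 8/3 tbsp) × 19/5 ÷ 16 tbsp/cup × 238 g/cup ≈ 150.7 g
whole-barley flour: 2.5 cup × 19/5 × 120 g/cup ÷ 1000 g/kg ≈ 1.1 kg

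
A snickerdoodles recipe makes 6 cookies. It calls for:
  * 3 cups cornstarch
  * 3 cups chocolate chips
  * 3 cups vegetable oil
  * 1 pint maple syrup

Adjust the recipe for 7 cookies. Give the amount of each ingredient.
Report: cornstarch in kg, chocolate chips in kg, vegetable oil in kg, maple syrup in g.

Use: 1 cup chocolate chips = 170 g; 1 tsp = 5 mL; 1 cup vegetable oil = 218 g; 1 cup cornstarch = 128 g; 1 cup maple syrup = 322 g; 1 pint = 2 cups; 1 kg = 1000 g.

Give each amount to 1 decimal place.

Scaling factor: 7/6.
cornstarch: 3 cup × 7/6 × 128 g/cup ÷ 1000 g/kg ≈ 0.4 kg
chocolate chips: 3 cup × 7/6 × 170 g/cup ÷ 1000 g/kg ≈ 0.6 kg
vegetable oil: 3 cup × 7/6 × 218 g/cup ÷ 1000 g/kg ≈ 0.8 kg
maple syrup: 1 pint × 7/6 × 2 cup/pint × 322 g/cup ≈ 751.3 g

cornstarch: 0.4 kg; chocolate chips: 0.6 kg; vegetable oil: 0.8 kg; maple syrup: 751.3 g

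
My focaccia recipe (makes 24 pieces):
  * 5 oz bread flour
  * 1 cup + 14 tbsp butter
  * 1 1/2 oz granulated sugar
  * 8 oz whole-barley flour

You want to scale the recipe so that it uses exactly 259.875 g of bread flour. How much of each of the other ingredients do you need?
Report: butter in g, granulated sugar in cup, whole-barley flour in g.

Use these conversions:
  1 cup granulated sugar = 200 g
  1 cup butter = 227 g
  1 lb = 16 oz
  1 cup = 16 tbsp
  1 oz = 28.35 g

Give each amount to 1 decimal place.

The original recipe has 141.75 g of bread flour, so the scaling factor is 259.875 ÷ 141.75 = 11/6.
butter: (1 cup + 14 tbsp = 1.875 cup) × 11/6 × 227 g/cup ≈ 780.3 g
granulated sugar: 1.5 oz × 11/6 × 28.35 g/oz ÷ 200 g/cup ≈ 0.4 cup
whole-barley flour: 8 oz × 11/6 × 28.35 g/oz = 415.8 g

butter: 780.3 g; granulated sugar: 0.4 cup; whole-barley flour: 415.8 g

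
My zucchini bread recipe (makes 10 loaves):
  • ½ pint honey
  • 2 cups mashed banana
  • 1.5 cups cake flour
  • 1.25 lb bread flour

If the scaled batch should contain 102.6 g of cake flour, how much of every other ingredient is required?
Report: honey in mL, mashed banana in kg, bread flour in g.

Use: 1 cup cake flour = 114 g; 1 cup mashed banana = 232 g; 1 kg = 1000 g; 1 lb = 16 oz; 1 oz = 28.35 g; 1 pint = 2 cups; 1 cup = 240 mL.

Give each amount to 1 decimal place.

honey: 144.0 mL; mashed banana: 0.3 kg; bread flour: 340.2 g

The original recipe has 171 g of cake flour, so the scaling factor is 102.6 ÷ 171 = 3/5 = 0.6.
honey: 0.5 pint × 3/5 × 2 cup/pint × 240 mL/cup = 144.0 mL
mashed banana: 2 cup × 3/5 × 232 g/cup ÷ 1000 g/kg ≈ 0.3 kg
bread flour: 1.25 lb × 3/5 × 16 oz/lb × 28.35 g/oz = 340.2 g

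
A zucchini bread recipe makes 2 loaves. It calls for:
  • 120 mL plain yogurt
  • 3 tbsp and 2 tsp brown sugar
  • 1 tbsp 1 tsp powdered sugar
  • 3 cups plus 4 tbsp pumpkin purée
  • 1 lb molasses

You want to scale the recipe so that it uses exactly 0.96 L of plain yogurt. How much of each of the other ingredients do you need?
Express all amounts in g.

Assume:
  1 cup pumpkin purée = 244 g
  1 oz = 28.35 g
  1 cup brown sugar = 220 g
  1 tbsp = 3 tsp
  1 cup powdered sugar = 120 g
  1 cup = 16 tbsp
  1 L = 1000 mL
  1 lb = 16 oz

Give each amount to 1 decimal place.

brown sugar: 403.3 g; powdered sugar: 80.0 g; pumpkin purée: 6344.0 g; molasses: 3628.8 g

The original recipe has 0.12 L of plain yogurt, so the scaling factor is 0.96 ÷ 0.12 = 8.
brown sugar: (3 tbsp + 2 tsp = 11/3 tbsp) × 8 ÷ 16 tbsp/cup × 220 g/cup ≈ 403.3 g
powdered sugar: (1 tbsp + 1 tsp = 4/3 tbsp) × 8 ÷ 16 tbsp/cup × 120 g/cup = 80.0 g
pumpkin purée: (3 cup + 4 tbsp = 3.25 cup) × 8 × 244 g/cup = 6344.0 g
molasses: 1 lb × 8 × 16 oz/lb × 28.35 g/oz = 3628.8 g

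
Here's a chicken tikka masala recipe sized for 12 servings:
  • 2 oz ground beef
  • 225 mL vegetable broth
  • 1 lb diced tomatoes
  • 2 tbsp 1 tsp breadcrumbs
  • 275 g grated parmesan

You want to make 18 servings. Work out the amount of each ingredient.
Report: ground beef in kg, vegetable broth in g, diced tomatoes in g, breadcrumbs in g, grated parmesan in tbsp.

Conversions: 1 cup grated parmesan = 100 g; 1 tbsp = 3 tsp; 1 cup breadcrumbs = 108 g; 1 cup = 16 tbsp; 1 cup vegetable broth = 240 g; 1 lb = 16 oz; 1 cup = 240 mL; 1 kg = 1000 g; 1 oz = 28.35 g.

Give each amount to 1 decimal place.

Scaling factor: 18/12 = 3/2 = 1.5.
ground beef: 2 oz × 3/2 × 28.35 g/oz ÷ 1000 g/kg ≈ 0.1 kg
vegetable broth: 225 mL × 3/2 ÷ 240 mL/cup × 240 g/cup = 337.5 g
diced tomatoes: 1 lb × 3/2 × 16 oz/lb × 28.35 g/oz = 680.4 g
breadcrumbs: (2 tbsp + 1 tsp = 7/3 tbsp) × 3/2 ÷ 16 tbsp/cup × 108 g/cup ≈ 23.6 g
grated parmesan: 275 g × 3/2 ÷ 100 g/cup × 16 tbsp/cup = 66.0 tbsp

ground beef: 0.1 kg; vegetable broth: 337.5 g; diced tomatoes: 680.4 g; breadcrumbs: 23.6 g; grated parmesan: 66.0 tbsp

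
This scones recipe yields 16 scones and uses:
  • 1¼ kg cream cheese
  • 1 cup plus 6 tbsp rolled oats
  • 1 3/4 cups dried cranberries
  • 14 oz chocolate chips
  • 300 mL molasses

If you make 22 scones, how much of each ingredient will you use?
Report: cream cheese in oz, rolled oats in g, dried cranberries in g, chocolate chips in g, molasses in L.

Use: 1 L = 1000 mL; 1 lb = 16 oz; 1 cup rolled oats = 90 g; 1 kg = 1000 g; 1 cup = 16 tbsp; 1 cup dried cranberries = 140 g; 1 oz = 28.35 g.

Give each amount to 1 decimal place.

Scaling factor: 22/16 = 11/8 = 1.375.
cream cheese: 1.25 kg × 11/8 × 1000 g/kg ÷ 28.35 g/oz ≈ 60.6 oz
rolled oats: (1 cup + 6 tbsp = 1.375 cup) × 11/8 × 90 g/cup ≈ 170.2 g
dried cranberries: 1.75 cup × 11/8 × 140 g/cup ≈ 336.9 g
chocolate chips: 14 oz × 11/8 × 28.35 g/oz ≈ 545.7 g
molasses: 300 mL × 11/8 ÷ 1000 mL/L ≈ 0.4 L

cream cheese: 60.6 oz; rolled oats: 170.2 g; dried cranberries: 336.9 g; chocolate chips: 545.7 g; molasses: 0.4 L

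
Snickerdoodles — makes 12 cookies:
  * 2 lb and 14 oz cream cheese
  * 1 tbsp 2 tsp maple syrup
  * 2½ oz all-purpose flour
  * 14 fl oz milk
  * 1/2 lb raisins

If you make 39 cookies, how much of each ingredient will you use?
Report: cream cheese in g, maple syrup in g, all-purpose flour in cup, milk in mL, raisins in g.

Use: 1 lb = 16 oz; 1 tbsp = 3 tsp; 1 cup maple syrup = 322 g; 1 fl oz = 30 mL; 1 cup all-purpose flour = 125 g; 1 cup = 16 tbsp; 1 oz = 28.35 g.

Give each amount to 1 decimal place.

cream cheese: 4238.3 g; maple syrup: 109.0 g; all-purpose flour: 1.8 cup; milk: 1365.0 mL; raisins: 737.1 g

Scaling factor: 39/12 = 13/4 = 3.25.
cream cheese: (2 lb + 14 oz = 2.875 lb) × 13/4 × 16 oz/lb × 28.35 g/oz ≈ 4238.3 g
maple syrup: (1 tbsp + 2 tsp = 5/3 tbsp) × 13/4 ÷ 16 tbsp/cup × 322 g/cup ≈ 109.0 g
all-purpose flour: 2.5 oz × 13/4 × 28.35 g/oz ÷ 125 g/cup ≈ 1.8 cup
milk: 14 fl oz × 13/4 × 30 mL/fl oz = 1365.0 mL
raisins: 0.5 lb × 13/4 × 16 oz/lb × 28.35 g/oz = 737.1 g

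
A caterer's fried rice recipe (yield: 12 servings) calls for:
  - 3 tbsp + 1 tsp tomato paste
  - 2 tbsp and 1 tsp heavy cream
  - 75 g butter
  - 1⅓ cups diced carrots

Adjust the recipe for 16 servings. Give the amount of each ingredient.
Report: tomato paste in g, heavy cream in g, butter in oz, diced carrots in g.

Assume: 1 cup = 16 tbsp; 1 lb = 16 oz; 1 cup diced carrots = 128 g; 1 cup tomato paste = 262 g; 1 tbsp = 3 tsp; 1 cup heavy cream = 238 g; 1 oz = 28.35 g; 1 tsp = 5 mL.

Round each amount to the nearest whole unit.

Scaling factor: 16/12 = 4/3.
tomato paste: (3 tbsp + 1 tsp = 10/3 tbsp) × 4/3 ÷ 16 tbsp/cup × 262 g/cup ≈ 73 g
heavy cream: (2 tbsp + 1 tsp = 7/3 tbsp) × 4/3 ÷ 16 tbsp/cup × 238 g/cup ≈ 46 g
butter: 75 g × 4/3 ÷ 28.35 g/oz ≈ 4 oz
diced carrots: 4/3 cup × 4/3 × 128 g/cup ≈ 228 g

tomato paste: 73 g; heavy cream: 46 g; butter: 4 oz; diced carrots: 228 g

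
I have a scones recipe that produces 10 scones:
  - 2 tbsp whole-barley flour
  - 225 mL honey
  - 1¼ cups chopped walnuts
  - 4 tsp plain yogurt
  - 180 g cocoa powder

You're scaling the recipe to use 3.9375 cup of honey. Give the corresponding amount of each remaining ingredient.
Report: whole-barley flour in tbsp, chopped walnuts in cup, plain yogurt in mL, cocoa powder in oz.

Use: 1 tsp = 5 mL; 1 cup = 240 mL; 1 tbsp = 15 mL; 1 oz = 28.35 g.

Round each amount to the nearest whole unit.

whole-barley flour: 8 tbsp; chopped walnuts: 5 cup; plain yogurt: 84 mL; cocoa powder: 27 oz

The original recipe has 0.9375 cup of honey, so the scaling factor is 3.9375 ÷ 0.9375 = 21/5 = 4.2.
whole-barley flour: 2 tbsp × 21/5 ≈ 8 tbsp
chopped walnuts: 1.25 cup × 21/5 ≈ 5 cup
plain yogurt: 4 tsp × 21/5 × 5 mL/tsp = 84 mL
cocoa powder: 180 g × 21/5 ÷ 28.35 g/oz ≈ 27 oz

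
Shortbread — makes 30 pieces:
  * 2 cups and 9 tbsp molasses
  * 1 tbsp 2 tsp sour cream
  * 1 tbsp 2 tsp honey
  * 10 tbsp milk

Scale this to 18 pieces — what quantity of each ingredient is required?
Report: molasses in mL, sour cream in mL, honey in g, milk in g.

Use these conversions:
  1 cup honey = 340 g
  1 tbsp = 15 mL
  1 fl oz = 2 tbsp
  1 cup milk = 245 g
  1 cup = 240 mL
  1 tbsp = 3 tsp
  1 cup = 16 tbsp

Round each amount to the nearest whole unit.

molasses: 369 mL; sour cream: 15 mL; honey: 21 g; milk: 92 g

Scaling factor: 18/30 = 3/5 = 0.6.
molasses: (2 cup + 9 tbsp = 2.5625 cup) × 3/5 × 240 mL/cup = 369 mL
sour cream: (1 tbsp + 2 tsp = 5/3 tbsp) × 3/5 × 15 mL/tbsp = 15 mL
honey: (1 tbsp + 2 tsp = 5/3 tbsp) × 3/5 ÷ 16 tbsp/cup × 340 g/cup ≈ 21 g
milk: 10 tbsp × 3/5 ÷ 16 tbsp/cup × 245 g/cup ≈ 92 g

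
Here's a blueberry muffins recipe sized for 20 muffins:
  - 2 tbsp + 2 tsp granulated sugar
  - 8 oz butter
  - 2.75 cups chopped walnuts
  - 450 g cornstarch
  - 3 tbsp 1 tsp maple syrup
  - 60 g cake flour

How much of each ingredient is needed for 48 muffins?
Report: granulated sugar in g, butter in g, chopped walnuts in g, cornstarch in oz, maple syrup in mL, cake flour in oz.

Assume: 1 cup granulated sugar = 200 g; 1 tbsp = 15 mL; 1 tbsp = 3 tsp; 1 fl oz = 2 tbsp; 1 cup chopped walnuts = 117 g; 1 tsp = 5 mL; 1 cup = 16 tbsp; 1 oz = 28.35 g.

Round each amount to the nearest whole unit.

granulated sugar: 80 g; butter: 544 g; chopped walnuts: 772 g; cornstarch: 38 oz; maple syrup: 120 mL; cake flour: 5 oz

Scaling factor: 48/20 = 12/5 = 2.4.
granulated sugar: (2 tbsp + 2 tsp = 8/3 tbsp) × 12/5 ÷ 16 tbsp/cup × 200 g/cup = 80 g
butter: 8 oz × 12/5 × 28.35 g/oz ≈ 544 g
chopped walnuts: 2.75 cup × 12/5 × 117 g/cup ≈ 772 g
cornstarch: 450 g × 12/5 ÷ 28.35 g/oz ≈ 38 oz
maple syrup: (3 tbsp + 1 tsp = 10/3 tbsp) × 12/5 × 15 mL/tbsp = 120 mL
cake flour: 60 g × 12/5 ÷ 28.35 g/oz ≈ 5 oz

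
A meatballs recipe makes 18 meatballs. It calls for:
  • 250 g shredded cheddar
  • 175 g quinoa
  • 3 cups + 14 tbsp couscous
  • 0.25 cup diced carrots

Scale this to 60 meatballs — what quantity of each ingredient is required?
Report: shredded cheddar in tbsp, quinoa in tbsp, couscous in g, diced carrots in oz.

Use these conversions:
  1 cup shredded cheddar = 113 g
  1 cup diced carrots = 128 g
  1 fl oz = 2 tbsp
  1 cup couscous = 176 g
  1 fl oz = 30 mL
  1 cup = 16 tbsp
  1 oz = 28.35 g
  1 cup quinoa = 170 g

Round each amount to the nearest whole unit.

shredded cheddar: 118 tbsp; quinoa: 55 tbsp; couscous: 2273 g; diced carrots: 4 oz

Scaling factor: 60/18 = 10/3.
shredded cheddar: 250 g × 10/3 ÷ 113 g/cup × 16 tbsp/cup ≈ 118 tbsp
quinoa: 175 g × 10/3 ÷ 170 g/cup × 16 tbsp/cup ≈ 55 tbsp
couscous: (3 cup + 14 tbsp = 3.875 cup) × 10/3 × 176 g/cup ≈ 2273 g
diced carrots: 0.25 cup × 10/3 × 128 g/cup ÷ 28.35 g/oz ≈ 4 oz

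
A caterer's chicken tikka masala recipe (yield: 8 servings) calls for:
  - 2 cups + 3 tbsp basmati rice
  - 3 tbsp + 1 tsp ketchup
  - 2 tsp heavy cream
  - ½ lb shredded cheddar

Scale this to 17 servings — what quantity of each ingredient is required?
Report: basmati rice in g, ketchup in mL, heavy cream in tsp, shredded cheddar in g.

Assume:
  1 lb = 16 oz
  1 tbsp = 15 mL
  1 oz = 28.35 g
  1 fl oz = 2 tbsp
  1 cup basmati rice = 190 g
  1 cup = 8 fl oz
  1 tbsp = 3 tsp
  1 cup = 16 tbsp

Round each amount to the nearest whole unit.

Scaling factor: 17/8 = 2.125.
basmati rice: (2 cup + 3 tbsp = 2.1875 cup) × 17/8 × 190 g/cup ≈ 883 g
ketchup: (3 tbsp + 1 tsp = 10/3 tbsp) × 17/8 × 15 mL/tbsp ≈ 106 mL
heavy cream: 2 tsp × 17/8 ≈ 4 tsp
shredded cheddar: 0.5 lb × 17/8 × 16 oz/lb × 28.35 g/oz ≈ 482 g

basmati rice: 883 g; ketchup: 106 mL; heavy cream: 4 tsp; shredded cheddar: 482 g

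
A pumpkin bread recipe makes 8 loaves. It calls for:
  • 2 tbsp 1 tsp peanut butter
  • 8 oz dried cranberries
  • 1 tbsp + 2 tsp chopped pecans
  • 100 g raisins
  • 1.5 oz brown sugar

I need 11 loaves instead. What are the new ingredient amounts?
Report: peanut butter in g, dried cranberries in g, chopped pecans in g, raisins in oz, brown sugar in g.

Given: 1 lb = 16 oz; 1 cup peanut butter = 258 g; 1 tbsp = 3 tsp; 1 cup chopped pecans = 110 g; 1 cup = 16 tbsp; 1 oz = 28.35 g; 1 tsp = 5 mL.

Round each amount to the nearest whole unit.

Scaling factor: 11/8 = 1.375.
peanut butter: (2 tbsp + 1 tsp = 7/3 tbsp) × 11/8 ÷ 16 tbsp/cup × 258 g/cup ≈ 52 g
dried cranberries: 8 oz × 11/8 × 28.35 g/oz ≈ 312 g
chopped pecans: (1 tbsp + 2 tsp = 5/3 tbsp) × 11/8 ÷ 16 tbsp/cup × 110 g/cup ≈ 16 g
raisins: 100 g × 11/8 ÷ 28.35 g/oz ≈ 5 oz
brown sugar: 1.5 oz × 11/8 × 28.35 g/oz ≈ 58 g

peanut butter: 52 g; dried cranberries: 312 g; chopped pecans: 16 g; raisins: 5 oz; brown sugar: 58 g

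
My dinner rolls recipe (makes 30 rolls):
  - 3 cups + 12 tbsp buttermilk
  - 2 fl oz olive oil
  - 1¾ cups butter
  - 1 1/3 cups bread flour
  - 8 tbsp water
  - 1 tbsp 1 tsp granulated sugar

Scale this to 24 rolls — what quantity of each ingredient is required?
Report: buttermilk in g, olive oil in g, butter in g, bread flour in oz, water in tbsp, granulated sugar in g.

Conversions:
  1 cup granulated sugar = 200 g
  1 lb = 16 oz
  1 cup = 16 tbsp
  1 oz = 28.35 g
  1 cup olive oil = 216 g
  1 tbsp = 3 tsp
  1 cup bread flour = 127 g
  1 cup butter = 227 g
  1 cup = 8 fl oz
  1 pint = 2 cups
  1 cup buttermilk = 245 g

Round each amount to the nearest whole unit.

buttermilk: 735 g; olive oil: 43 g; butter: 318 g; bread flour: 5 oz; water: 6 tbsp; granulated sugar: 13 g

Scaling factor: 24/30 = 4/5 = 0.8.
buttermilk: (3 cup + 12 tbsp = 3.75 cup) × 4/5 × 245 g/cup = 735 g
olive oil: 2 fl oz × 4/5 ÷ 8 fl oz/cup × 216 g/cup ≈ 43 g
butter: 1.75 cup × 4/5 × 227 g/cup ≈ 318 g
bread flour: 4/3 cup × 4/5 × 127 g/cup ÷ 28.35 g/oz ≈ 5 oz
water: 8 tbsp × 4/5 ≈ 6 tbsp
granulated sugar: (1 tbsp + 1 tsp = 4/3 tbsp) × 4/5 ÷ 16 tbsp/cup × 200 g/cup ≈ 13 g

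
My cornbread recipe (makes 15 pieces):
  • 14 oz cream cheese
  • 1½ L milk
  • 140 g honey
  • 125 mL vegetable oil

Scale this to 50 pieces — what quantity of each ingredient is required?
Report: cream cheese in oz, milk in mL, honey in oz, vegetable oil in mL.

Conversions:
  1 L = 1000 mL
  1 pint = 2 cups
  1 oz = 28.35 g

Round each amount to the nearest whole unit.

cream cheese: 47 oz; milk: 5000 mL; honey: 16 oz; vegetable oil: 417 mL

Scaling factor: 50/15 = 10/3.
cream cheese: 14 oz × 10/3 ≈ 47 oz
milk: 1.5 L × 10/3 × 1000 mL/L = 5000 mL
honey: 140 g × 10/3 ÷ 28.35 g/oz ≈ 16 oz
vegetable oil: 125 mL × 10/3 ≈ 417 mL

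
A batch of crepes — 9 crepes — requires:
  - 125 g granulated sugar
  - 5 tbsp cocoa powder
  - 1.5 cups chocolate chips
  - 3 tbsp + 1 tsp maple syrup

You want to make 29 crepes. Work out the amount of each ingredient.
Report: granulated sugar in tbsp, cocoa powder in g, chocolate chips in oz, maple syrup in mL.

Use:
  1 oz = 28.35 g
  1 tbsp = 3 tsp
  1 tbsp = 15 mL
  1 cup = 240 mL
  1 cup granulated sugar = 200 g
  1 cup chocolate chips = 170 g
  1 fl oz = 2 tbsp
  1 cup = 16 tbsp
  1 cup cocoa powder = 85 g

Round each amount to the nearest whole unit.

granulated sugar: 32 tbsp; cocoa powder: 86 g; chocolate chips: 29 oz; maple syrup: 161 mL

Scaling factor: 29/9.
granulated sugar: 125 g × 29/9 ÷ 200 g/cup × 16 tbsp/cup ≈ 32 tbsp
cocoa powder: 5 tbsp × 29/9 ÷ 16 tbsp/cup × 85 g/cup ≈ 86 g
chocolate chips: 1.5 cup × 29/9 × 170 g/cup ÷ 28.35 g/oz ≈ 29 oz
maple syrup: (3 tbsp + 1 tsp = 10/3 tbsp) × 29/9 × 15 mL/tbsp ≈ 161 mL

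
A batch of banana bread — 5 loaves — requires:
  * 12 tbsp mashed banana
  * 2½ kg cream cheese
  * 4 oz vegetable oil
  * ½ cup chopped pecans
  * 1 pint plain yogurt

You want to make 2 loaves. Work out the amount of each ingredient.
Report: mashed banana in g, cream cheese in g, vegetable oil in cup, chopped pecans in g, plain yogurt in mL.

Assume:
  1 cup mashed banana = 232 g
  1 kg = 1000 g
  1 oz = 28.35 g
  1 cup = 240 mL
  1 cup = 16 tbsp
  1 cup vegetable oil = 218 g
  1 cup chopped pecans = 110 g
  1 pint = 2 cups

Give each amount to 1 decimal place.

Scaling factor: 2/5 = 0.4.
mashed banana: 12 tbsp × 2/5 ÷ 16 tbsp/cup × 232 g/cup = 69.6 g
cream cheese: 2.5 kg × 2/5 × 1000 g/kg = 1000.0 g
vegetable oil: 4 oz × 2/5 × 28.35 g/oz ÷ 218 g/cup ≈ 0.2 cup
chopped pecans: 0.5 cup × 2/5 × 110 g/cup = 22.0 g
plain yogurt: 1 pint × 2/5 × 2 cup/pint × 240 mL/cup = 192.0 mL

mashed banana: 69.6 g; cream cheese: 1000.0 g; vegetable oil: 0.2 cup; chopped pecans: 22.0 g; plain yogurt: 192.0 mL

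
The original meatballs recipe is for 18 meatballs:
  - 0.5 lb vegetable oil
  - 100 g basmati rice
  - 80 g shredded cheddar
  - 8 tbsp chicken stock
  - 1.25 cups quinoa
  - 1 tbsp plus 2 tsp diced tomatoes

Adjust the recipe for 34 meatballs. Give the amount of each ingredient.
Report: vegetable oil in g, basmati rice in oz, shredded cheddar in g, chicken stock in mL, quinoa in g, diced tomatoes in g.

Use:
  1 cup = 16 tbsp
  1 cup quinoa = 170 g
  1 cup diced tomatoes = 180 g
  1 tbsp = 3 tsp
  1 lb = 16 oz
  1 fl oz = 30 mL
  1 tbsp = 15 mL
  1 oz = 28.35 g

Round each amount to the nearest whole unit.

Scaling factor: 34/18 = 17/9.
vegetable oil: 0.5 lb × 17/9 × 16 oz/lb × 28.35 g/oz ≈ 428 g
basmati rice: 100 g × 17/9 ÷ 28.35 g/oz ≈ 7 oz
shredded cheddar: 80 g × 17/9 ≈ 151 g
chicken stock: 8 tbsp × 17/9 × 15 mL/tbsp ≈ 227 mL
quinoa: 1.25 cup × 17/9 × 170 g/cup ≈ 401 g
diced tomatoes: (1 tbsp + 2 tsp = 5/3 tbsp) × 17/9 ÷ 16 tbsp/cup × 180 g/cup ≈ 35 g

vegetable oil: 428 g; basmati rice: 7 oz; shredded cheddar: 151 g; chicken stock: 227 mL; quinoa: 401 g; diced tomatoes: 35 g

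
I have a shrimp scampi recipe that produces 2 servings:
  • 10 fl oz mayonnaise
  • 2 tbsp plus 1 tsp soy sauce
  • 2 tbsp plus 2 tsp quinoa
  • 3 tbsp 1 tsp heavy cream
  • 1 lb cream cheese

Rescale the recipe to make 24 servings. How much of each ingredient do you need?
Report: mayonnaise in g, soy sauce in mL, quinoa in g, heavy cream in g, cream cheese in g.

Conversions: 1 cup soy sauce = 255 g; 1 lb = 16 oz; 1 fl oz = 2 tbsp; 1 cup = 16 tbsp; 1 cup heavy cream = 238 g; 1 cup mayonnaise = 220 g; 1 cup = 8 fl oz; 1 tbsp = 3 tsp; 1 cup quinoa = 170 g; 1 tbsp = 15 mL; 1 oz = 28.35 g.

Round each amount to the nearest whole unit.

mayonnaise: 3300 g; soy sauce: 420 mL; quinoa: 340 g; heavy cream: 595 g; cream cheese: 5443 g

Scaling factor: 24/2 = 12.
mayonnaise: 10 fl oz × 12 ÷ 8 fl oz/cup × 220 g/cup = 3300 g
soy sauce: (2 tbsp + 1 tsp = 7/3 tbsp) × 12 × 15 mL/tbsp = 420 mL
quinoa: (2 tbsp + 2 tsp = 8/3 tbsp) × 12 ÷ 16 tbsp/cup × 170 g/cup = 340 g
heavy cream: (3 tbsp + 1 tsp = 10/3 tbsp) × 12 ÷ 16 tbsp/cup × 238 g/cup = 595 g
cream cheese: 1 lb × 12 × 16 oz/lb × 28.35 g/oz ≈ 5443 g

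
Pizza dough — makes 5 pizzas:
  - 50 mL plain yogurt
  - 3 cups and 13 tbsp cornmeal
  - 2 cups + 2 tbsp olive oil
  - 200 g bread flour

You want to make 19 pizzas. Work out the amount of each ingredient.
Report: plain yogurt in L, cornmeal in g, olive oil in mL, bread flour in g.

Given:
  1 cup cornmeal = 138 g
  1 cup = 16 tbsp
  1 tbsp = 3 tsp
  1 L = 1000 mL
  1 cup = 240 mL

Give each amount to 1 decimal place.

Scaling factor: 19/5 = 3.8.
plain yogurt: 50 mL × 19/5 ÷ 1000 mL/L ≈ 0.2 L
cornmeal: (3 cup + 13 tbsp = 3.8125 cup) × 19/5 × 138 g/cup ≈ 1999.3 g
olive oil: (2 cup + 2 tbsp = 2.125 cup) × 19/5 × 240 mL/cup = 1938.0 mL
bread flour: 200 g × 19/5 = 760.0 g

plain yogurt: 0.2 L; cornmeal: 1999.3 g; olive oil: 1938.0 mL; bread flour: 760.0 g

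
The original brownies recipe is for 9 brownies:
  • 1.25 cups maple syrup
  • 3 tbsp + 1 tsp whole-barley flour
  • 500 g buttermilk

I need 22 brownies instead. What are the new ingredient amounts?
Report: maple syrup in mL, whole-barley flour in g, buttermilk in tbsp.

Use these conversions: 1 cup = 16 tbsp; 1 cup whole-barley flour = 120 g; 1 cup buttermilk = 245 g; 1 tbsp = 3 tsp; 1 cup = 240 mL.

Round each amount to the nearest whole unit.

maple syrup: 733 mL; whole-barley flour: 61 g; buttermilk: 80 tbsp

Scaling factor: 22/9.
maple syrup: 1.25 cup × 22/9 × 240 mL/cup ≈ 733 mL
whole-barley flour: (3 tbsp + 1 tsp = 10/3 tbsp) × 22/9 ÷ 16 tbsp/cup × 120 g/cup ≈ 61 g
buttermilk: 500 g × 22/9 ÷ 245 g/cup × 16 tbsp/cup ≈ 80 tbsp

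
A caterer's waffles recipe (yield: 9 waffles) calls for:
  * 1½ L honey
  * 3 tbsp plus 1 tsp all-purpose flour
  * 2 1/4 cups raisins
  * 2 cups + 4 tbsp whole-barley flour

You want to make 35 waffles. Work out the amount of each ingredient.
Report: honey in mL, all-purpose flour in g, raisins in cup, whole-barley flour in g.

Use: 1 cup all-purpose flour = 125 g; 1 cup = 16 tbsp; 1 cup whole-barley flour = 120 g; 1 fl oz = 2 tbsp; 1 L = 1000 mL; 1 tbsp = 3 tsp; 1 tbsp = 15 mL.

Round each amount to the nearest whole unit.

Scaling factor: 35/9.
honey: 1.5 L × 35/9 × 1000 mL/L ≈ 5833 mL
all-purpose flour: (3 tbsp + 1 tsp = 10/3 tbsp) × 35/9 ÷ 16 tbsp/cup × 125 g/cup ≈ 101 g
raisins: 2.25 cup × 35/9 ≈ 9 cup
whole-barley flour: (2 cup + 4 tbsp = 2.25 cup) × 35/9 × 120 g/cup = 1050 g

honey: 5833 mL; all-purpose flour: 101 g; raisins: 9 cup; whole-barley flour: 1050 g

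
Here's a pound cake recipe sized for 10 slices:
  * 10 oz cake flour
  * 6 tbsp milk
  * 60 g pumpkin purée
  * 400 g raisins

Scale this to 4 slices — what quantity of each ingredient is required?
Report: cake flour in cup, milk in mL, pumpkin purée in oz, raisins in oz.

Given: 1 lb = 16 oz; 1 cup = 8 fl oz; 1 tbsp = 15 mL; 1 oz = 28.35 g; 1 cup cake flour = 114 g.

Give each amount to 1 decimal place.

Scaling factor: 4/10 = 2/5 = 0.4.
cake flour: 10 oz × 2/5 × 28.35 g/oz ÷ 114 g/cup ≈ 1.0 cup
milk: 6 tbsp × 2/5 × 15 mL/tbsp = 36.0 mL
pumpkin purée: 60 g × 2/5 ÷ 28.35 g/oz ≈ 0.8 oz
raisins: 400 g × 2/5 ÷ 28.35 g/oz ≈ 5.6 oz

cake flour: 1.0 cup; milk: 36.0 mL; pumpkin purée: 0.8 oz; raisins: 5.6 oz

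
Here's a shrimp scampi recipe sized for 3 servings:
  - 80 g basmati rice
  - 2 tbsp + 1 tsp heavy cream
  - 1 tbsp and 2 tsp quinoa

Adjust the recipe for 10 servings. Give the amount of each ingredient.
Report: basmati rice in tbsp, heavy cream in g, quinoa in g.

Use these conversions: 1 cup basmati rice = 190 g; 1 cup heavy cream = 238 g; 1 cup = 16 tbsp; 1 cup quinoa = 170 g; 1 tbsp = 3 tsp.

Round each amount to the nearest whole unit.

basmati rice: 22 tbsp; heavy cream: 116 g; quinoa: 59 g

Scaling factor: 10/3.
basmati rice: 80 g × 10/3 ÷ 190 g/cup × 16 tbsp/cup ≈ 22 tbsp
heavy cream: (2 tbsp + 1 tsp = 7/3 tbsp) × 10/3 ÷ 16 tbsp/cup × 238 g/cup ≈ 116 g
quinoa: (1 tbsp + 2 tsp = 5/3 tbsp) × 10/3 ÷ 16 tbsp/cup × 170 g/cup ≈ 59 g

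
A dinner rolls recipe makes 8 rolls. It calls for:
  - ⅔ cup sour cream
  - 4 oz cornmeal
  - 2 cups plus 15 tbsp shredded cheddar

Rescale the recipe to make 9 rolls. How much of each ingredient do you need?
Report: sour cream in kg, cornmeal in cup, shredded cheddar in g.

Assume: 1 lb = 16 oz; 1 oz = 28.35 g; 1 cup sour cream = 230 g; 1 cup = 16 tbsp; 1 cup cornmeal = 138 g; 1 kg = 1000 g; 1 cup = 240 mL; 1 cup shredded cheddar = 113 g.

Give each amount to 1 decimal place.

Scaling factor: 9/8 = 1.125.
sour cream: 2/3 cup × 9/8 × 230 g/cup ÷ 1000 g/kg ≈ 0.2 kg
cornmeal: 4 oz × 9/8 × 28.35 g/oz ÷ 138 g/cup ≈ 0.9 cup
shredded cheddar: (2 cup + 15 tbsp = 2.9375 cup) × 9/8 × 113 g/cup ≈ 373.4 g

sour cream: 0.2 kg; cornmeal: 0.9 cup; shredded cheddar: 373.4 g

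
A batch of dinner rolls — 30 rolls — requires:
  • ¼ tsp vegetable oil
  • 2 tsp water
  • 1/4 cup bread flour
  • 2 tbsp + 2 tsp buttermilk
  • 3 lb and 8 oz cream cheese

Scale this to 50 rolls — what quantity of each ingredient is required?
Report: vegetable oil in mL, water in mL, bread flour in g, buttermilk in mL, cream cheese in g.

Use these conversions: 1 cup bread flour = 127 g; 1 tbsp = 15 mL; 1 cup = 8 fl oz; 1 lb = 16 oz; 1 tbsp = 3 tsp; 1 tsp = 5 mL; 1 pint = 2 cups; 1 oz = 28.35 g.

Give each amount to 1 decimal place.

vegetable oil: 2.1 mL; water: 16.7 mL; bread flour: 52.9 g; buttermilk: 66.7 mL; cream cheese: 2646.0 g

Scaling factor: 50/30 = 5/3.
vegetable oil: 0.25 tsp × 5/3 × 5 mL/tsp ≈ 2.1 mL
water: 2 tsp × 5/3 × 5 mL/tsp ≈ 16.7 mL
bread flour: 0.25 cup × 5/3 × 127 g/cup ≈ 52.9 g
buttermilk: (2 tbsp + 2 tsp = 8/3 tbsp) × 5/3 × 15 mL/tbsp ≈ 66.7 mL
cream cheese: (3 lb + 8 oz = 3.5 lb) × 5/3 × 16 oz/lb × 28.35 g/oz = 2646.0 g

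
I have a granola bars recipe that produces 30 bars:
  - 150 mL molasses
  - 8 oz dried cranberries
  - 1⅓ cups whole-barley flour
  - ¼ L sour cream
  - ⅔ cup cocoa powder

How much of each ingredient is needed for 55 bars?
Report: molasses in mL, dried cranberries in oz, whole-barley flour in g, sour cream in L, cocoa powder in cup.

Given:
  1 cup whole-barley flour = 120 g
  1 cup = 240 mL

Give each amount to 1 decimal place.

Scaling factor: 55/30 = 11/6.
molasses: 150 mL × 11/6 = 275.0 mL
dried cranberries: 8 oz × 11/6 ≈ 14.7 oz
whole-barley flour: 4/3 cup × 11/6 × 120 g/cup ≈ 293.3 g
sour cream: 0.25 L × 11/6 ≈ 0.5 L
cocoa powder: 2/3 cup × 11/6 ≈ 1.2 cup

molasses: 275.0 mL; dried cranberries: 14.7 oz; whole-barley flour: 293.3 g; sour cream: 0.5 L; cocoa powder: 1.2 cup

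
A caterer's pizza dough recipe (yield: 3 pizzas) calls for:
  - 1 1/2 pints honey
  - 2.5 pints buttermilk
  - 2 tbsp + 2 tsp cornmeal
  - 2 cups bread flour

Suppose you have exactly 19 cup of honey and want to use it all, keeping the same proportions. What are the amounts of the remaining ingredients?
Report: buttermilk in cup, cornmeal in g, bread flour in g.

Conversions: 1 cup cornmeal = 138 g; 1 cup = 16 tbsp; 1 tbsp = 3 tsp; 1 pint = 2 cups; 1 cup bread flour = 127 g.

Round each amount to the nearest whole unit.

buttermilk: 32 cup; cornmeal: 146 g; bread flour: 1609 g

The original recipe has 3 cup of honey, so the scaling factor is 19 ÷ 3 = 19/3.
buttermilk: 2.5 pint × 19/3 × 2 cup/pint ≈ 32 cup
cornmeal: (2 tbsp + 2 tsp = 8/3 tbsp) × 19/3 ÷ 16 tbsp/cup × 138 g/cup ≈ 146 g
bread flour: 2 cup × 19/3 × 127 g/cup ≈ 1609 g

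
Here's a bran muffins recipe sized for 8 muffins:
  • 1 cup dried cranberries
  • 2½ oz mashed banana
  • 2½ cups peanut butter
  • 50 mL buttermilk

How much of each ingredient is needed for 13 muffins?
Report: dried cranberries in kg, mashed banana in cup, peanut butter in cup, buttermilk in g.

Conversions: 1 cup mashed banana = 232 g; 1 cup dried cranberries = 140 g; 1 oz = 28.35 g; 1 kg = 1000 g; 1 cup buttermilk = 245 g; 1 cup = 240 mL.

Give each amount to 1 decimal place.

Scaling factor: 13/8 = 1.625.
dried cranberries: 1 cup × 13/8 × 140 g/cup ÷ 1000 g/kg ≈ 0.2 kg
mashed banana: 2.5 oz × 13/8 × 28.35 g/oz ÷ 232 g/cup ≈ 0.5 cup
peanut butter: 2.5 cup × 13/8 ≈ 4.1 cup
buttermilk: 50 mL × 13/8 ÷ 240 mL/cup × 245 g/cup ≈ 82.9 g

dried cranberries: 0.2 kg; mashed banana: 0.5 cup; peanut butter: 4.1 cup; buttermilk: 82.9 g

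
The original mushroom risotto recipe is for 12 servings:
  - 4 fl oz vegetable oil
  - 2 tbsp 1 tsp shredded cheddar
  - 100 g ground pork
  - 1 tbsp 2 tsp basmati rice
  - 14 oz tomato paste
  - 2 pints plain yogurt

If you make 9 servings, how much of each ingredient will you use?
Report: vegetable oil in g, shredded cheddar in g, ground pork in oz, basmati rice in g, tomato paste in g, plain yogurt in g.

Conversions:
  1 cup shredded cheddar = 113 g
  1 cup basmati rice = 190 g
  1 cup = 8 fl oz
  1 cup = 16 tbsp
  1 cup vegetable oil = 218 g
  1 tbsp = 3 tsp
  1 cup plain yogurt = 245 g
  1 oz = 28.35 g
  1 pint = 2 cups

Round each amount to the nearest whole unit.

Scaling factor: 9/12 = 3/4 = 0.75.
vegetable oil: 4 fl oz × 3/4 ÷ 8 fl oz/cup × 218 g/cup ≈ 82 g
shredded cheddar: (2 tbsp + 1 tsp = 7/3 tbsp) × 3/4 ÷ 16 tbsp/cup × 113 g/cup ≈ 12 g
ground pork: 100 g × 3/4 ÷ 28.35 g/oz ≈ 3 oz
basmati rice: (1 tbsp + 2 tsp = 5/3 tbsp) × 3/4 ÷ 16 tbsp/cup × 190 g/cup ≈ 15 g
tomato paste: 14 oz × 3/4 × 28.35 g/oz ≈ 298 g
plain yogurt: 2 pint × 3/4 × 2 cup/pint × 245 g/cup = 735 g

vegetable oil: 82 g; shredded cheddar: 12 g; ground pork: 3 oz; basmati rice: 15 g; tomato paste: 298 g; plain yogurt: 735 g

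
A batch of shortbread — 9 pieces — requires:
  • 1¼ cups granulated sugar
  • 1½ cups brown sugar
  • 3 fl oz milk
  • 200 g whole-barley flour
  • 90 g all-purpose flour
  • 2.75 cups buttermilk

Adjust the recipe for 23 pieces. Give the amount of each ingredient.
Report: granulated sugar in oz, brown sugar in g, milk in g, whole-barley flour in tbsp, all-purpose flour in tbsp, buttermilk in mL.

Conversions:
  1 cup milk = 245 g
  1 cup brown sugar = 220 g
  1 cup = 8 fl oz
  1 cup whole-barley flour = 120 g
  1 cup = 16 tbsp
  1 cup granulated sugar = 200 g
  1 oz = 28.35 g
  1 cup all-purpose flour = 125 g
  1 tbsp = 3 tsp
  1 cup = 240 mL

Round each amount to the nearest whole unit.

Scaling factor: 23/9.
granulated sugar: 1.25 cup × 23/9 × 200 g/cup ÷ 28.35 g/oz ≈ 23 oz
brown sugar: 1.5 cup × 23/9 × 220 g/cup ≈ 843 g
milk: 3 fl oz × 23/9 ÷ 8 fl oz/cup × 245 g/cup ≈ 235 g
whole-barley flour: 200 g × 23/9 ÷ 120 g/cup × 16 tbsp/cup ≈ 68 tbsp
all-purpose flour: 90 g × 23/9 ÷ 125 g/cup × 16 tbsp/cup ≈ 29 tbsp
buttermilk: 2.75 cup × 23/9 × 240 mL/cup ≈ 1687 mL

granulated sugar: 23 oz; brown sugar: 843 g; milk: 235 g; whole-barley flour: 68 tbsp; all-purpose flour: 29 tbsp; buttermilk: 1687 mL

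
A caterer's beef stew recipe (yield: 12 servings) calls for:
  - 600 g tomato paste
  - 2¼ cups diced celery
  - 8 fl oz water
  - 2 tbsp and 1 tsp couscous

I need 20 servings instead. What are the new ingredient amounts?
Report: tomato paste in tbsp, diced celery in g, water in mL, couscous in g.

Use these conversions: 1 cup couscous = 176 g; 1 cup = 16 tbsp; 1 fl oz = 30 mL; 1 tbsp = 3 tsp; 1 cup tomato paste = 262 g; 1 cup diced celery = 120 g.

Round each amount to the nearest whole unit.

Scaling factor: 20/12 = 5/3.
tomato paste: 600 g × 5/3 ÷ 262 g/cup × 16 tbsp/cup ≈ 61 tbsp
diced celery: 2.25 cup × 5/3 × 120 g/cup = 450 g
water: 8 fl oz × 5/3 × 30 mL/fl oz = 400 mL
couscous: (2 tbsp + 1 tsp = 7/3 tbsp) × 5/3 ÷ 16 tbsp/cup × 176 g/cup ≈ 43 g

tomato paste: 61 tbsp; diced celery: 450 g; water: 400 mL; couscous: 43 g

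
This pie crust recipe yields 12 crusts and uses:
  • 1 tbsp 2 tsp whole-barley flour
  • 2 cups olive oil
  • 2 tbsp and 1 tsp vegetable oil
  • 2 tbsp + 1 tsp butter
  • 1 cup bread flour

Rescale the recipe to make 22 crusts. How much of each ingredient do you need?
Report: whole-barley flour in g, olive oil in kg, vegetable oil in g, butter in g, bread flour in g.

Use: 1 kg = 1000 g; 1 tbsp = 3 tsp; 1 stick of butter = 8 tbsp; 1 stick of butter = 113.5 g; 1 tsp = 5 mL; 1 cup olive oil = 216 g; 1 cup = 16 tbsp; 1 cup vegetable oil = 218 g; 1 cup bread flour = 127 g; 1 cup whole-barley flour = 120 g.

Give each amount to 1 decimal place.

Scaling factor: 22/12 = 11/6.
whole-barley flour: (1 tbsp + 2 tsp = 5/3 tbsp) × 11/6 ÷ 16 tbsp/cup × 120 g/cup ≈ 22.9 g
olive oil: 2 cup × 11/6 × 216 g/cup ÷ 1000 g/kg ≈ 0.8 kg
vegetable oil: (2 tbsp + 1 tsp = 7/3 tbsp) × 11/6 ÷ 16 tbsp/cup × 218 g/cup ≈ 58.3 g
butter: (2 tbsp + 1 tsp = 7/3 tbsp) × 11/6 ÷ 8 tbsp/stick × 113.5 g/stick ≈ 60.7 g
bread flour: 1 cup × 11/6 × 127 g/cup ≈ 232.8 g

whole-barley flour: 22.9 g; olive oil: 0.8 kg; vegetable oil: 58.3 g; butter: 60.7 g; bread flour: 232.8 g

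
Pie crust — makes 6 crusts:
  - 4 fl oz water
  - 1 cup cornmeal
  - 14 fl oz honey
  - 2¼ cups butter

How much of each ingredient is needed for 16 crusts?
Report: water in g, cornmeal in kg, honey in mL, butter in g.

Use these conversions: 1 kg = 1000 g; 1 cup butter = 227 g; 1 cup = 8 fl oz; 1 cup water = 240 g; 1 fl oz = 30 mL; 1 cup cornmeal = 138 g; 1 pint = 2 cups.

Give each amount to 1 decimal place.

Scaling factor: 16/6 = 8/3.
water: 4 fl oz × 8/3 ÷ 8 fl oz/cup × 240 g/cup = 320.0 g
cornmeal: 1 cup × 8/3 × 138 g/cup ÷ 1000 g/kg ≈ 0.4 kg
honey: 14 fl oz × 8/3 × 30 mL/fl oz = 1120.0 mL
butter: 2.25 cup × 8/3 × 227 g/cup = 1362.0 g

water: 320.0 g; cornmeal: 0.4 kg; honey: 1120.0 mL; butter: 1362.0 g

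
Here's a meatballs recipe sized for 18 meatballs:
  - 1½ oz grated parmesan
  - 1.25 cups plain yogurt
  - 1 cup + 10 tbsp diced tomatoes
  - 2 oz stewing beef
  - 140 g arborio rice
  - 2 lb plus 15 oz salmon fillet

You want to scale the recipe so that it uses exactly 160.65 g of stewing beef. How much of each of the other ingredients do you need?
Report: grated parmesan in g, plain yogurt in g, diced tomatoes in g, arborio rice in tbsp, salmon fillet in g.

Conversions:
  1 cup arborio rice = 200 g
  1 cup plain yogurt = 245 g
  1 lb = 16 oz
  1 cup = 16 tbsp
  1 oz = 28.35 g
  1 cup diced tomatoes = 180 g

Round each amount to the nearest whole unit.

grated parmesan: 120 g; plain yogurt: 868 g; diced tomatoes: 829 g; arborio rice: 32 tbsp; salmon fillet: 3775 g

The original recipe has 56.7 g of stewing beef, so the scaling factor is 160.65 ÷ 56.7 = 17/6.
grated parmesan: 1.5 oz × 17/6 × 28.35 g/oz ≈ 120 g
plain yogurt: 1.25 cup × 17/6 × 245 g/cup ≈ 868 g
diced tomatoes: (1 cup + 10 tbsp = 1.625 cup) × 17/6 × 180 g/cup ≈ 829 g
arborio rice: 140 g × 17/6 ÷ 200 g/cup × 16 tbsp/cup ≈ 32 tbsp
salmon fillet: (2 lb + 15 oz = 2.9375 lb) × 17/6 × 16 oz/lb × 28.35 g/oz ≈ 3775 g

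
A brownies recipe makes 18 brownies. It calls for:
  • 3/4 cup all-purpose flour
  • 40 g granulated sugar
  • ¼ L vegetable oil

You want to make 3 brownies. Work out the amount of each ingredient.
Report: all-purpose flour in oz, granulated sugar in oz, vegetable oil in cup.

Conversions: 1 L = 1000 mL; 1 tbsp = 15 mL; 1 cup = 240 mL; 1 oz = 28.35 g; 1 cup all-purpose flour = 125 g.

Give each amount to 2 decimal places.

all-purpose flour: 0.55 oz; granulated sugar: 0.24 oz; vegetable oil: 0.17 cup

Scaling factor: 3/18 = 1/6.
all-purpose flour: 0.75 cup × 1/6 × 125 g/cup ÷ 28.35 g/oz ≈ 0.55 oz
granulated sugar: 40 g × 1/6 ÷ 28.35 g/oz ≈ 0.24 oz
vegetable oil: 0.25 L × 1/6 × 1000 mL/L ÷ 240 mL/cup ≈ 0.17 cup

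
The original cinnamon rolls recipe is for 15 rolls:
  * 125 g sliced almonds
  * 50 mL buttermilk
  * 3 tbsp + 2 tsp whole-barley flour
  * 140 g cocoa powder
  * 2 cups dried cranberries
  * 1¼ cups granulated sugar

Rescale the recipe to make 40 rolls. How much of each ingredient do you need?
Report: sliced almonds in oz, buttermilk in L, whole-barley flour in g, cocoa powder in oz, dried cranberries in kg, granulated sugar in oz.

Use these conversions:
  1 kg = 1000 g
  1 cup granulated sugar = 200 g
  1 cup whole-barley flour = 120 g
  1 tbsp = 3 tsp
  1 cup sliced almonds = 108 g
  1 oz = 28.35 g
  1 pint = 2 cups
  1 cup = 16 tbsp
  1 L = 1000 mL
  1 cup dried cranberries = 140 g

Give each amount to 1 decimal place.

sliced almonds: 11.8 oz; buttermilk: 0.1 L; whole-barley flour: 73.3 g; cocoa powder: 13.2 oz; dried cranberries: 0.7 kg; granulated sugar: 23.5 oz

Scaling factor: 40/15 = 8/3.
sliced almonds: 125 g × 8/3 ÷ 28.35 g/oz ≈ 11.8 oz
buttermilk: 50 mL × 8/3 ÷ 1000 mL/L ≈ 0.1 L
whole-barley flour: (3 tbsp + 2 tsp = 11/3 tbsp) × 8/3 ÷ 16 tbsp/cup × 120 g/cup ≈ 73.3 g
cocoa powder: 140 g × 8/3 ÷ 28.35 g/oz ≈ 13.2 oz
dried cranberries: 2 cup × 8/3 × 140 g/cup ÷ 1000 g/kg ≈ 0.7 kg
granulated sugar: 1.25 cup × 8/3 × 200 g/cup ÷ 28.35 g/oz ≈ 23.5 oz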